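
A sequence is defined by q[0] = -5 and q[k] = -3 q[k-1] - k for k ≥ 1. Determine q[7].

q[1] = -3(-5) - 1 = 14
q[2] = -3(14) - 2 = -44
q[3] = -3(-44) - 3 = 129
q[4] = -3(129) - 4 = -391
q[5] = -3(-391) - 5 = 1168
q[6] = -3(1168) - 6 = -3510
q[7] = -3(-3510) - 7 = 10523

10523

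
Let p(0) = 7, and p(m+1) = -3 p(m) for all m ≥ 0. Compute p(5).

-1701

p(1) = -3·7 = -21
p(2) = -3·(-21) = 63
p(3) = -3·63 = -189
p(4) = -3·(-189) = 567
p(5) = -3·567 = -1701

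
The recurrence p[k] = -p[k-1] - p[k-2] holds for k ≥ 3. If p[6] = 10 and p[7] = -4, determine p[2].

-6

Rearranging, p[k-2] = -(p[k] + p[k-1]).
p[5] = -(-4 + 10) = -6
p[4] = -(10 + (-6)) = -4
p[3] = -(-6 + (-4)) = 10
p[2] = -(-4 + 10) = -6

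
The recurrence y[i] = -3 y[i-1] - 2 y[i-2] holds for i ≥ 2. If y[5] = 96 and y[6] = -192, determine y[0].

-3

Rearranging, y[i-2] = (y[i] + 3 y[i-1]) / -2.
y[4] = (-192 + 3·96) / -2 = 96/-2 = -48
y[3] = (96 + 3·(-48)) / -2 = -48/-2 = 24
y[2] = (-48 + 3·24) / -2 = 24/-2 = -12
y[1] = (24 + 3·(-12)) / -2 = -12/-2 = 6
y[0] = (-12 + 3·6) / -2 = 6/-2 = -3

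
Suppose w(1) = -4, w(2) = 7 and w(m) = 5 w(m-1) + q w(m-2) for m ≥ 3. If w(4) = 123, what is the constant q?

w(3) = 35 - 4q
w(4) = 175 - 13q
So 175 - 13q = 123, giving q = 4.

4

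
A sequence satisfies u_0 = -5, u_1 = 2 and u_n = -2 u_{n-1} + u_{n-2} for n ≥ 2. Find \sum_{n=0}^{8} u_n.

u_2 = -2·2 + (-5) = -9
u_3 = -2·(-9) + 2 = 20
u_4 = -2·20 + (-9) = -49
u_5 = -2·(-49) + 20 = 118
u_6 = -2·118 + (-49) = -285
u_7 = -2·(-285) + 118 = 688
u_8 = -2·688 + (-285) = -1661
Sum = (-5) + 2 + (-9) + 20 + (-49) + 118 + (-285) + 688 + (-1661) = -1181

-1181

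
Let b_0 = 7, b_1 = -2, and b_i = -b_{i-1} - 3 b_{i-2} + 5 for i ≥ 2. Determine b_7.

b_2 = -(-2) - 3·7 + 5 = -14
b_3 = -(-14) - 3·(-2) + 5 = 25
b_4 = -25 - 3·(-14) + 5 = 22
b_5 = -22 - 3·25 + 5 = -92
b_6 = -(-92) - 3·22 + 5 = 31
b_7 = -31 - 3·(-92) + 5 = 250

250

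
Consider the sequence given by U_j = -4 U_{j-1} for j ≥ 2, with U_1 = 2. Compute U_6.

-2048

U_2 = -4·2 = -8
U_3 = -4·(-8) = 32
U_4 = -4·32 = -128
U_5 = -4·(-128) = 512
U_6 = -4·512 = -2048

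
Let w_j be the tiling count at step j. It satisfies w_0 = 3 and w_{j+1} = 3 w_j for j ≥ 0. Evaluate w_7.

w_1 = 3*3 = 9
w_2 = 3*9 = 27
w_3 = 3*27 = 81
w_4 = 3*81 = 243
w_5 = 3*243 = 729
w_6 = 3*729 = 2187
w_7 = 3*2187 = 6561

6561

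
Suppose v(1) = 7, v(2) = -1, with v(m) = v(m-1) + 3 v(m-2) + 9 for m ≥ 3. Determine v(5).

131

v(3) = (-1) + 3·7 + 9 = 29
v(4) = 29 + 3·(-1) + 9 = 35
v(5) = 35 + 3·29 + 9 = 131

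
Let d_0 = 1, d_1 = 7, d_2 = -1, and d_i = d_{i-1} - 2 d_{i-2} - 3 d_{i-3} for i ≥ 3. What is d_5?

d_3 = (-1) - 2(7) - 3(1) = -18
d_4 = (-18) - 2(-1) - 3(7) = -37
d_5 = (-37) - 2(-18) - 3(-1) = 2

2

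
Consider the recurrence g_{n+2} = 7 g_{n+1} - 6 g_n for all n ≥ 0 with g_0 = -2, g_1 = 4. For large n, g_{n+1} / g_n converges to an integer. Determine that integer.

The characteristic equation is r^2 - 7r + 6 = 0, which factors as (r - 6)(r - 1) = 0.
So the roots are 6 and 1. Since |6| > |1| and the coefficient of 6^n is non-zero, the ratio tends to 6.

6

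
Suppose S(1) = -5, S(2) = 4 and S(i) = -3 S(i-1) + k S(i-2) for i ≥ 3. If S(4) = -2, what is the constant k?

-2

S(3) = -12 - 5k
S(4) = 36 + 19k
So 36 + 19k = -2, giving k = -2.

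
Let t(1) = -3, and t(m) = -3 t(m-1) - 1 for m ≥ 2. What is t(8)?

t(2) = -3*(-3) - 1 = 8
t(3) = -3*8 - 1 = -25
t(4) = -3*(-25) - 1 = 74
t(5) = -3*74 - 1 = -223
t(6) = -3*(-223) - 1 = 668
t(7) = -3*668 - 1 = -2005
t(8) = -3*(-2005) - 1 = 6014

6014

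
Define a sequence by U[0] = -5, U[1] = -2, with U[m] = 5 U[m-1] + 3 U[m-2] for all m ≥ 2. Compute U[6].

-22405

U[2] = 5·(-2) + 3·(-5) = -25
U[3] = 5·(-25) + 3·(-2) = -131
U[4] = 5·(-131) + 3·(-25) = -730
U[5] = 5·(-730) + 3·(-131) = -4043
U[6] = 5·(-4043) + 3·(-730) = -22405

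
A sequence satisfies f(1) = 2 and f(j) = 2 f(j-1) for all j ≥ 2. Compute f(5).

f(2) = 2·2 = 4
f(3) = 2·4 = 8
f(4) = 2·8 = 16
f(5) = 2·16 = 32

32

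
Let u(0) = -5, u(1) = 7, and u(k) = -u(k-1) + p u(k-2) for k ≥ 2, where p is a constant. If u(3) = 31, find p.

2

u(2) = -7 - 5p
u(3) = 7 + 12p
So 7 + 12p = 31, giving p = 2.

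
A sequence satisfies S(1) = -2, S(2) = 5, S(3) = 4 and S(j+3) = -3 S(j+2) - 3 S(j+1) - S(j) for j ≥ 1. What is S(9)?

S(4) = -3·4 - 3·5 - (-2) = -25
S(5) = -3·(-25) - 3·4 - 5 = 58
S(6) = -3·58 - 3·(-25) - 4 = -103
S(7) = -3·(-103) - 3·58 - (-25) = 160
S(8) = -3·160 - 3·(-103) - 58 = -229
S(9) = -3·(-229) - 3·160 - (-103) = 310

310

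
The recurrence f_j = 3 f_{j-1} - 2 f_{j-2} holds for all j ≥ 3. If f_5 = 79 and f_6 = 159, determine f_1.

4

Rearranging, f_{j-2} = (f_j - 3 f_{j-1}) / -2.
f_4 = (159 - 3(79)) / -2 = -78/-2 = 39
f_3 = (79 - 3(39)) / -2 = -38/-2 = 19
f_2 = (39 - 3(19)) / -2 = -18/-2 = 9
f_1 = (19 - 3(9)) / -2 = -8/-2 = 4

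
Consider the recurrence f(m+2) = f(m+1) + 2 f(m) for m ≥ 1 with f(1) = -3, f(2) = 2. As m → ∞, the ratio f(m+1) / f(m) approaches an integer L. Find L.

The characteristic equation is r^2 - r - 2 = 0, which factors as (r - 2)(r + 1) = 0.
So the roots are 2 and -1. Since |2| > |-1| and the coefficient of 2^m is non-zero, the ratio tends to 2.

2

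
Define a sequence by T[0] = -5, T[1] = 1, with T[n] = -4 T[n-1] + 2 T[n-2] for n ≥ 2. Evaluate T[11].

8971168

T[2] = -4·1 + 2·(-5) = -14
T[3] = -4·(-14) + 2·1 = 58
T[4] = -4·58 + 2·(-14) = -260
T[5] = -4·(-260) + 2·58 = 1156
T[6] = -4·1156 + 2·(-260) = -5144
T[7] = -4·(-5144) + 2·1156 = 22888
T[8] = -4·22888 + 2·(-5144) = -101840
T[9] = -4·(-101840) + 2·22888 = 453136
T[10] = -4·453136 + 2·(-101840) = -2016224
T[11] = -4·(-2016224) + 2·453136 = 8971168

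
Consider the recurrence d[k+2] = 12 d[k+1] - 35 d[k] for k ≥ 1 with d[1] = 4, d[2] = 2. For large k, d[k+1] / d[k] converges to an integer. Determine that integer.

7

The characteristic equation is r^2 - 12r + 35 = 0, which factors as (r - 7)(r - 5) = 0.
So the roots are 7 and 5. Since |7| > |5| and the coefficient of 7^k is non-zero, the ratio tends to 7.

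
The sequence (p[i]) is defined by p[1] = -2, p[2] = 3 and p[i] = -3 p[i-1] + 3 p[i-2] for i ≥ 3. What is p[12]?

2326239

p[3] = -3(3) + 3(-2) = -15
p[4] = -3(-15) + 3(3) = 54
p[5] = -3(54) + 3(-15) = -207
p[6] = -3(-207) + 3(54) = 783
p[7] = -3(783) + 3(-207) = -2970
p[8] = -3(-2970) + 3(783) = 11259
p[9] = -3(11259) + 3(-2970) = -42687
p[10] = -3(-42687) + 3(11259) = 161838
p[11] = -3(161838) + 3(-42687) = -613575
p[12] = -3(-613575) + 3(161838) = 2326239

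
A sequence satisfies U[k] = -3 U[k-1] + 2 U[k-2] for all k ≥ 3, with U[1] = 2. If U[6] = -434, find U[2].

-2

Let U[2] = y.
U[3] = 4 - 3y
U[4] = -12 + 11y
U[5] = 44 - 39y
U[6] = -156 + 139y
So -156 + 139y = -434, giving y = -2.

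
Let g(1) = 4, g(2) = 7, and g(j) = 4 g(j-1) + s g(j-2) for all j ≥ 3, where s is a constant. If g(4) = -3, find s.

-5

g(3) = 28 + 4s
g(4) = 112 + 23s
So 112 + 23s = -3, giving s = -5.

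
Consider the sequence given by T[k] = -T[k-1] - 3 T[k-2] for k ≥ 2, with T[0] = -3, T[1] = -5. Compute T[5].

40

T[2] = -(-5) - 3(-3) = 14
T[3] = -14 - 3(-5) = 1
T[4] = -1 - 3(14) = -43
T[5] = -(-43) - 3(1) = 40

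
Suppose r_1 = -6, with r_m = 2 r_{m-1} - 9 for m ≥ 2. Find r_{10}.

r_2 = 2·(-6) - 9 = -21
r_3 = 2·(-21) - 9 = -51
r_4 = 2·(-51) - 9 = -111
r_5 = 2·(-111) - 9 = -231
r_6 = 2·(-231) - 9 = -471
r_7 = 2·(-471) - 9 = -951
r_8 = 2·(-951) - 9 = -1911
r_9 = 2·(-1911) - 9 = -3831
r_{10} = 2·(-3831) - 9 = -7671

-7671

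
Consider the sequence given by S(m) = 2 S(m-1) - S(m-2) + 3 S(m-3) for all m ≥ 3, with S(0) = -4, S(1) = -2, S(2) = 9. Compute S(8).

222

S(3) = 2*9 - (-2) + 3*(-4) = 8
S(4) = 2*8 - 9 + 3*(-2) = 1
S(5) = 2*1 - 8 + 3*9 = 21
S(6) = 2*21 - 1 + 3*8 = 65
S(7) = 2*65 - 21 + 3*1 = 112
S(8) = 2*112 - 65 + 3*21 = 222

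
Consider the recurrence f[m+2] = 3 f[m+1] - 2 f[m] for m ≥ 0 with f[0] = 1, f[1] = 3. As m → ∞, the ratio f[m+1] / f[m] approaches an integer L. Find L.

The characteristic equation is r^2 - 3r + 2 = 0, which factors as (r - 2)(r - 1) = 0.
So the roots are 2 and 1. Since |2| > |1| and the coefficient of 2^m is non-zero, the ratio tends to 2.

2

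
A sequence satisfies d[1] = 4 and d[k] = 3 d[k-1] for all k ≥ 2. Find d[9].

26244

d[2] = 3*4 = 12
d[3] = 3*12 = 36
d[4] = 3*36 = 108
d[5] = 3*108 = 324
d[6] = 3*324 = 972
d[7] = 3*972 = 2916
d[8] = 3*2916 = 8748
d[9] = 3*8748 = 26244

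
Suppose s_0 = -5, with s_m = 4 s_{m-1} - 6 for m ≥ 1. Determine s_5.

-7166

s_1 = 4·(-5) - 6 = -26
s_2 = 4·(-26) - 6 = -110
s_3 = 4·(-110) - 6 = -446
s_4 = 4·(-446) - 6 = -1790
s_5 = 4·(-1790) - 6 = -7166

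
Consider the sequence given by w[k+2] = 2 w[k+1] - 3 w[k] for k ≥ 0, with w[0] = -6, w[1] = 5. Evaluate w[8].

w[2] = 2*5 - 3*(-6) = 28
w[3] = 2*28 - 3*5 = 41
w[4] = 2*41 - 3*28 = -2
w[5] = 2*(-2) - 3*41 = -127
w[6] = 2*(-127) - 3*(-2) = -248
w[7] = 2*(-248) - 3*(-127) = -115
w[8] = 2*(-115) - 3*(-248) = 514

514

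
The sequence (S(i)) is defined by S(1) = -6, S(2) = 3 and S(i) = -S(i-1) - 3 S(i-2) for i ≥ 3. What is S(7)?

-30

S(3) = -3 - 3*(-6) = 15
S(4) = -15 - 3*3 = -24
S(5) = -(-24) - 3*15 = -21
S(6) = -(-21) - 3*(-24) = 93
S(7) = -93 - 3*(-21) = -30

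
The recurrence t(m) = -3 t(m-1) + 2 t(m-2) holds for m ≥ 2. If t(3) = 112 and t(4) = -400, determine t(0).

Rearranging, t(m-2) = (t(m) + 3 t(m-1)) / 2.
t(2) = (-400 + 3(112)) / 2 = -64/2 = -32
t(1) = (112 + 3(-32)) / 2 = 16/2 = 8
t(0) = (-32 + 3(8)) / 2 = -8/2 = -4

-4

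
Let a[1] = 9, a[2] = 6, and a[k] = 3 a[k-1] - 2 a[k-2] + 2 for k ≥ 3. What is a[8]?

-132

a[3] = 3(6) - 2(9) + 2 = 2
a[4] = 3(2) - 2(6) + 2 = -4
a[5] = 3(-4) - 2(2) + 2 = -14
a[6] = 3(-14) - 2(-4) + 2 = -32
a[7] = 3(-32) - 2(-14) + 2 = -66
a[8] = 3(-66) - 2(-32) + 2 = -132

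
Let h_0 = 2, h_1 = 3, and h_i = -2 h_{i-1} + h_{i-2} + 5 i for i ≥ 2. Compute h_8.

154

h_2 = -2*3 + 2 + 10 = 6
h_3 = -2*6 + 3 + 15 = 6
h_4 = -2*6 + 6 + 20 = 14
h_5 = -2*14 + 6 + 25 = 3
h_6 = -2*3 + 14 + 30 = 38
h_7 = -2*38 + 3 + 35 = -38
h_8 = -2*(-38) + 38 + 40 = 154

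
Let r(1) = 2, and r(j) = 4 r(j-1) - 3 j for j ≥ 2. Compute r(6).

-334

r(2) = 4(2) - 6 = 2
r(3) = 4(2) - 9 = -1
r(4) = 4(-1) - 12 = -16
r(5) = 4(-16) - 15 = -79
r(6) = 4(-79) - 18 = -334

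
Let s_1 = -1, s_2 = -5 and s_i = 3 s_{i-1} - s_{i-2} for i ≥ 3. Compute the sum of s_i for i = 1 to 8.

-2814

s_3 = 3·(-5) - (-1) = -14
s_4 = 3·(-14) - (-5) = -37
s_5 = 3·(-37) - (-14) = -97
s_6 = 3·(-97) - (-37) = -254
s_7 = 3·(-254) - (-97) = -665
s_8 = 3·(-665) - (-254) = -1741
Sum = (-1) + (-5) + (-14) + (-37) + (-97) + (-254) + (-665) + (-1741) = -2814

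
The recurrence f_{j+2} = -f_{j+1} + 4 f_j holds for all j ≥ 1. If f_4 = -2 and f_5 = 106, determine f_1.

8

Rearranging, f_{j-2} = (f_j + f_{j-1}) / 4.
f_3 = (106 + (-2)) / 4 = 104/4 = 26
f_2 = (-2 + 26) / 4 = 24/4 = 6
f_1 = (26 + 6) / 4 = 32/4 = 8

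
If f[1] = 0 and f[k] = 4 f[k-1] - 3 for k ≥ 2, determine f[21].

The fixed point is -3/(1 - 4) = 1, so f[k] - 1 = 4(f[k-1] - 1).
Hence f[k] = -1·4^{k-1} + 1.
f[21] = -1·4^{20} + 1 = -1·1099511627776 + 1 = -1099511627775.

-1099511627775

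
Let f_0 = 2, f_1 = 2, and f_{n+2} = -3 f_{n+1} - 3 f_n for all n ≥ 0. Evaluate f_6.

-54

f_2 = -3·2 - 3·2 = -12
f_3 = -3·(-12) - 3·2 = 30
f_4 = -3·30 - 3·(-12) = -54
f_5 = -3·(-54) - 3·30 = 72
f_6 = -3·72 - 3·(-54) = -54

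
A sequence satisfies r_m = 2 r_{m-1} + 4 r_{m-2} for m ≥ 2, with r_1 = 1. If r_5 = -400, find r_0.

-5

Let r_0 = w.
r_2 = 2 + 4w
r_3 = 8 + 8w
r_4 = 24 + 32w
r_5 = 80 + 96w
So 80 + 96w = -400, giving w = -5.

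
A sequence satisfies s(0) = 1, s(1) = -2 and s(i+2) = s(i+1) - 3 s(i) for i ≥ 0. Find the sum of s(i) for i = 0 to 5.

s(2) = (-2) - 3(1) = -5
s(3) = (-5) - 3(-2) = 1
s(4) = 1 - 3(-5) = 16
s(5) = 16 - 3(1) = 13
Sum = 1 + (-2) + (-5) + 1 + 16 + 13 = 24

24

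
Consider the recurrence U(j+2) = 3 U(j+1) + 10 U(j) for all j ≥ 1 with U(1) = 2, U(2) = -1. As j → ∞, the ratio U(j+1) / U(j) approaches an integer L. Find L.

5

The characteristic equation is r^2 - 3r - 10 = 0, which factors as (r - 5)(r + 2) = 0.
So the roots are 5 and -2. Since |5| > |-2| and the coefficient of 5^j is non-zero, the ratio tends to 5.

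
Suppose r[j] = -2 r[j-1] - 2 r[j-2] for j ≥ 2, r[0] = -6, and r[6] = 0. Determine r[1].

6

Let r[1] = y.
r[2] = 12 - 2y
r[3] = -24 + 2y
r[4] = 24
r[5] = -4y
r[6] = -48 + 8y
So -48 + 8y = 0, giving y = 6.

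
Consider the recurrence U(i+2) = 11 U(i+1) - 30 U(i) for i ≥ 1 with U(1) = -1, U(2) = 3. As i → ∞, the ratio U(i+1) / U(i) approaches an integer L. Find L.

The characteristic equation is r^2 - 11r + 30 = 0, which factors as (r - 6)(r - 5) = 0.
So the roots are 6 and 5. Since |6| > |5| and the coefficient of 6^i is non-zero, the ratio tends to 6.

6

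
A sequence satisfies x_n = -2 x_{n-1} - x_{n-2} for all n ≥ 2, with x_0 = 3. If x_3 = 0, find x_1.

Let x_1 = y.
x_2 = -3 - 2y
x_3 = 6 + 3y
So 6 + 3y = 0, giving y = -2.

-2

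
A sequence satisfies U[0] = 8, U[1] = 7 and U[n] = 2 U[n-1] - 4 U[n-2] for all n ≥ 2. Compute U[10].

U[2] = 2·7 - 4·8 = -18
U[3] = 2·(-18) - 4·7 = -64
U[4] = 2·(-64) - 4·(-18) = -56
U[5] = 2·(-56) - 4·(-64) = 144
U[6] = 2·144 - 4·(-56) = 512
U[7] = 2·512 - 4·144 = 448
U[8] = 2·448 - 4·512 = -1152
U[9] = 2·(-1152) - 4·448 = -4096
U[10] = 2·(-4096) - 4·(-1152) = -3584

-3584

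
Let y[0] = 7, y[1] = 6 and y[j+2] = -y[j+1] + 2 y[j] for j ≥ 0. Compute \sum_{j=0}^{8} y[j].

y[2] = -6 + 2*7 = 8
y[3] = -8 + 2*6 = 4
y[4] = -4 + 2*8 = 12
y[5] = -12 + 2*4 = -4
y[6] = -(-4) + 2*12 = 28
y[7] = -28 + 2*(-4) = -36
y[8] = -(-36) + 2*28 = 92
Sum = 7 + 6 + 8 + 4 + 12 + (-4) + 28 + (-36) + 92 = 117

117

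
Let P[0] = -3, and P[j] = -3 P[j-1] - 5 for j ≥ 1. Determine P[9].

P[1] = -3·(-3) - 5 = 4
P[2] = -3·4 - 5 = -17
P[3] = -3·(-17) - 5 = 46
P[4] = -3·46 - 5 = -143
P[5] = -3·(-143) - 5 = 424
P[6] = -3·424 - 5 = -1277
P[7] = -3·(-1277) - 5 = 3826
P[8] = -3·3826 - 5 = -11483
P[9] = -3·(-11483) - 5 = 34444

34444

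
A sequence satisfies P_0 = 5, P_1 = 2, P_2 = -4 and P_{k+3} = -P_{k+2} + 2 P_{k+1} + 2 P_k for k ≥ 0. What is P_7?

114

P_3 = -(-4) + 2(2) + 2(5) = 18
P_4 = -18 + 2(-4) + 2(2) = -22
P_5 = -(-22) + 2(18) + 2(-4) = 50
P_6 = -50 + 2(-22) + 2(18) = -58
P_7 = -(-58) + 2(50) + 2(-22) = 114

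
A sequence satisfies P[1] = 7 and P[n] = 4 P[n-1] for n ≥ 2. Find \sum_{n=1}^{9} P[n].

611667

P[2] = 4·7 = 28
P[3] = 4·28 = 112
P[4] = 4·112 = 448
P[5] = 4·448 = 1792
P[6] = 4·1792 = 7168
P[7] = 4·7168 = 28672
P[8] = 4·28672 = 114688
P[9] = 4·114688 = 458752
Sum = 7 + 28 + 112 + 448 + 1792 + 7168 + 28672 + 114688 + 458752 = 611667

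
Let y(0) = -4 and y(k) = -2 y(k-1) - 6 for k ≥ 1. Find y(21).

4194302

The fixed point is -6/(1 + 2) = -2, so y(k) + 2 = -2(y(k-1) + 2).
Hence y(k) = -2·(-2)^k - 2.
y(21) = -2·(-2)^{21} - 2 = -2·-2097152 - 2 = 4194302.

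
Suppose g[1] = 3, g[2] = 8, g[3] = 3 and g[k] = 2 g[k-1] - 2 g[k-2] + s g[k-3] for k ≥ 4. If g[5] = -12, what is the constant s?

g[4] = -10 + 3s
g[5] = -26 + 14s
So -26 + 14s = -12, giving s = 1.

1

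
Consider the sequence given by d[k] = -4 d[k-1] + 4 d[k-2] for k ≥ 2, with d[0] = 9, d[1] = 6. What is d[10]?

d[2] = -4*6 + 4*9 = 12
d[3] = -4*12 + 4*6 = -24
d[4] = -4*(-24) + 4*12 = 144
d[5] = -4*144 + 4*(-24) = -672
d[6] = -4*(-672) + 4*144 = 3264
d[7] = -4*3264 + 4*(-672) = -15744
d[8] = -4*(-15744) + 4*3264 = 76032
d[9] = -4*76032 + 4*(-15744) = -367104
d[10] = -4*(-367104) + 4*76032 = 1772544

1772544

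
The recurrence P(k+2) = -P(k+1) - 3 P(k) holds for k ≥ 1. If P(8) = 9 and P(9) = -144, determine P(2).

-3

Rearranging, P(k-2) = (P(k) + P(k-1)) / -3.
P(7) = (-144 + 9) / -3 = -135/-3 = 45
P(6) = (9 + 45) / -3 = 54/-3 = -18
P(5) = (45 + (-18)) / -3 = 27/-3 = -9
P(4) = (-18 + (-9)) / -3 = -27/-3 = 9
P(3) = (-9 + 9) / -3 = 0/-3 = 0
P(2) = (9 + 0) / -3 = 9/-3 = -3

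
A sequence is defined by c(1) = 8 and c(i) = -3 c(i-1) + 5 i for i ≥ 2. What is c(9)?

38148

c(2) = -3·8 + 10 = -14
c(3) = -3·(-14) + 15 = 57
c(4) = -3·57 + 20 = -151
c(5) = -3·(-151) + 25 = 478
c(6) = -3·478 + 30 = -1404
c(7) = -3·(-1404) + 35 = 4247
c(8) = -3·4247 + 40 = -12701
c(9) = -3·(-12701) + 45 = 38148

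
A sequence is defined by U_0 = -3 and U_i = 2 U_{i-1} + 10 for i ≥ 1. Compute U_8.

U_1 = 2·(-3) + 10 = 4
U_2 = 2·4 + 10 = 18
U_3 = 2·18 + 10 = 46
U_4 = 2·46 + 10 = 102
U_5 = 2·102 + 10 = 214
U_6 = 2·214 + 10 = 438
U_7 = 2·438 + 10 = 886
U_8 = 2·886 + 10 = 1782

1782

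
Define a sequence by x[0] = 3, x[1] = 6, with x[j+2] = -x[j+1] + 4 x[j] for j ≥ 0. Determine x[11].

x[2] = -6 + 4*3 = 6
x[3] = -6 + 4*6 = 18
x[4] = -18 + 4*6 = 6
x[5] = -6 + 4*18 = 66
x[6] = -66 + 4*6 = -42
x[7] = -(-42) + 4*66 = 306
x[8] = -306 + 4*(-42) = -474
x[9] = -(-474) + 4*306 = 1698
x[10] = -1698 + 4*(-474) = -3594
x[11] = -(-3594) + 4*1698 = 10386

10386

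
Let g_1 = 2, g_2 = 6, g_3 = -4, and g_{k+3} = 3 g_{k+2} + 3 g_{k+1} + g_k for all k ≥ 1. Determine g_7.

g_4 = 3*(-4) + 3*6 + 2 = 8
g_5 = 3*8 + 3*(-4) + 6 = 18
g_6 = 3*18 + 3*8 + (-4) = 74
g_7 = 3*74 + 3*18 + 8 = 284

284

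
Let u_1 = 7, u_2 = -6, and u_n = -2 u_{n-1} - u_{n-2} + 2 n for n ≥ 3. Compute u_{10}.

u_3 = -2*(-6) - 7 + 6 = 11
u_4 = -2*11 - (-6) + 8 = -8
u_5 = -2*(-8) - 11 + 10 = 15
u_6 = -2*15 - (-8) + 12 = -10
u_7 = -2*(-10) - 15 + 14 = 19
u_8 = -2*19 - (-10) + 16 = -12
u_9 = -2*(-12) - 19 + 18 = 23
u_{10} = -2*23 - (-12) + 20 = -14

-14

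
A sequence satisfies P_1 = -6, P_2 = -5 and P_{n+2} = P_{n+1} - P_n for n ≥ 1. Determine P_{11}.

5

P_3 = (-5) - (-6) = 1
P_4 = 1 - (-5) = 6
P_5 = 6 - 1 = 5
P_6 = 5 - 6 = -1
P_7 = (-1) - 5 = -6
P_8 = (-6) - (-1) = -5
P_9 = (-5) - (-6) = 1
P_{10} = 1 - (-5) = 6
P_{11} = 6 - 1 = 5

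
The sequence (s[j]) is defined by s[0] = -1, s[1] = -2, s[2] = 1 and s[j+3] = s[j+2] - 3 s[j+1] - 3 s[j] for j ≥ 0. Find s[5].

-20

s[3] = 1 - 3·(-2) - 3·(-1) = 10
s[4] = 10 - 3·1 - 3·(-2) = 13
s[5] = 13 - 3·10 - 3·1 = -20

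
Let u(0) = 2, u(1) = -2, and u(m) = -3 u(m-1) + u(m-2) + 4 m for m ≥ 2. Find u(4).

u(2) = -3(-2) + 2 + 8 = 16
u(3) = -3(16) + (-2) + 12 = -38
u(4) = -3(-38) + 16 + 16 = 146

146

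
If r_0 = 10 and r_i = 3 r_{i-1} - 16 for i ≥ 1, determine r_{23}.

The fixed point is -16/(1 - 3) = 8, so r_i - 8 = 3(r_{i-1} - 8).
Hence r_i = 2·3^i + 8.
r_{23} = 2·3^{23} + 8 = 2·94143178827 + 8 = 188286357662.

188286357662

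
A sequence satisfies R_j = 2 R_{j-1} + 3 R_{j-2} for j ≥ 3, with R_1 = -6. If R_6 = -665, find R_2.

-5

Let R_2 = z.
R_3 = -18 + 2z
R_4 = -36 + 7z
R_5 = -126 + 20z
R_6 = -360 + 61z
So -360 + 61z = -665, giving z = -5.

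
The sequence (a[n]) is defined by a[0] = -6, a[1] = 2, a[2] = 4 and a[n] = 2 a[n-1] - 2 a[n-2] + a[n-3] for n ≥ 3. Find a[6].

-6

a[3] = 2·4 - 2·2 + (-6) = -2
a[4] = 2·(-2) - 2·4 + 2 = -10
a[5] = 2·(-10) - 2·(-2) + 4 = -12
a[6] = 2·(-12) - 2·(-10) + (-2) = -6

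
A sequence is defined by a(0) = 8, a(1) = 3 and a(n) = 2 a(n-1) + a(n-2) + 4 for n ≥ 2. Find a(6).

638

a(2) = 2(3) + 8 + 4 = 18
a(3) = 2(18) + 3 + 4 = 43
a(4) = 2(43) + 18 + 4 = 108
a(5) = 2(108) + 43 + 4 = 263
a(6) = 2(263) + 108 + 4 = 638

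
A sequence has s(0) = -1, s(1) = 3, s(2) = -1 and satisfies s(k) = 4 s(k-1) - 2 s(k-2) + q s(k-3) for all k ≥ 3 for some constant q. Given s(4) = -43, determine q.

s(3) = -10 - q
s(4) = -38 - q
So -38 - q = -43, giving q = 5.

5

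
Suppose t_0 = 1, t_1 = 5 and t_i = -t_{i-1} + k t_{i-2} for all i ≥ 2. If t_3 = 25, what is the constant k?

5

t_2 = -5 + k
t_3 = 5 + 4k
So 5 + 4k = 25, giving k = 5.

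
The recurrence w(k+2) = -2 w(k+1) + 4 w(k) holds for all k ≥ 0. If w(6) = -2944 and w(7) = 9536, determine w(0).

-2

Rearranging, w(k-2) = (w(k) + 2 w(k-1)) / 4.
w(5) = (9536 + 2·(-2944)) / 4 = 3648/4 = 912
w(4) = (-2944 + 2·912) / 4 = -1120/4 = -280
w(3) = (912 + 2·(-280)) / 4 = 352/4 = 88
w(2) = (-280 + 2·88) / 4 = -104/4 = -26
w(1) = (88 + 2·(-26)) / 4 = 36/4 = 9
w(0) = (-26 + 2·9) / 4 = -8/4 = -2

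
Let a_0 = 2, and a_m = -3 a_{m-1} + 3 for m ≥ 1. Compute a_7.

-2733

a_1 = -3(2) + 3 = -3
a_2 = -3(-3) + 3 = 12
a_3 = -3(12) + 3 = -33
a_4 = -3(-33) + 3 = 102
a_5 = -3(102) + 3 = -303
a_6 = -3(-303) + 3 = 912
a_7 = -3(912) + 3 = -2733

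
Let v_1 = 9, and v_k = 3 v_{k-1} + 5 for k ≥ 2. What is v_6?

v_2 = 3·9 + 5 = 32
v_3 = 3·32 + 5 = 101
v_4 = 3·101 + 5 = 308
v_5 = 3·308 + 5 = 929
v_6 = 3·929 + 5 = 2792

2792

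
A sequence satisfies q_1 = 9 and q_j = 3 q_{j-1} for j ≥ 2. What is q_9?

59049

q_2 = 3(9) = 27
q_3 = 3(27) = 81
q_4 = 3(81) = 243
q_5 = 3(243) = 729
q_6 = 3(729) = 2187
q_7 = 3(2187) = 6561
q_8 = 3(6561) = 19683
q_9 = 3(19683) = 59049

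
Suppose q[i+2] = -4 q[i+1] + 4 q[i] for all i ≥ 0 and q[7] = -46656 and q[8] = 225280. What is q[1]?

-1

Rearranging, q[i-2] = (q[i] + 4 q[i-1]) / 4.
q[6] = (225280 + 4(-46656)) / 4 = 38656/4 = 9664
q[5] = (-46656 + 4(9664)) / 4 = -8000/4 = -2000
q[4] = (9664 + 4(-2000)) / 4 = 1664/4 = 416
q[3] = (-2000 + 4(416)) / 4 = -336/4 = -84
q[2] = (416 + 4(-84)) / 4 = 80/4 = 20
q[1] = (-84 + 4(20)) / 4 = -4/4 = -1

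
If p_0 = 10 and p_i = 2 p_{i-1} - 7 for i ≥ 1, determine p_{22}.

The fixed point is -7/(1 - 2) = 7, so p_i - 7 = 2(p_{i-1} - 7).
Hence p_i = 3·2^i + 7.
p_{22} = 3·2^{22} + 7 = 3·4194304 + 7 = 12582919.

12582919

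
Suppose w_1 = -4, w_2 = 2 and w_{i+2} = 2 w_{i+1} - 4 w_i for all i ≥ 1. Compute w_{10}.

w_3 = 2(2) - 4(-4) = 20
w_4 = 2(20) - 4(2) = 32
w_5 = 2(32) - 4(20) = -16
w_6 = 2(-16) - 4(32) = -160
w_7 = 2(-160) - 4(-16) = -256
w_8 = 2(-256) - 4(-160) = 128
w_9 = 2(128) - 4(-256) = 1280
w_{10} = 2(1280) - 4(128) = 2048

2048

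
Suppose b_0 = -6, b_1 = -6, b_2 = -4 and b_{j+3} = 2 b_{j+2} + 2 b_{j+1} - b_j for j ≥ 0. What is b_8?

-1476

b_3 = 2*(-4) + 2*(-6) - (-6) = -14
b_4 = 2*(-14) + 2*(-4) - (-6) = -30
b_5 = 2*(-30) + 2*(-14) - (-4) = -84
b_6 = 2*(-84) + 2*(-30) - (-14) = -214
b_7 = 2*(-214) + 2*(-84) - (-30) = -566
b_8 = 2*(-566) + 2*(-214) - (-84) = -1476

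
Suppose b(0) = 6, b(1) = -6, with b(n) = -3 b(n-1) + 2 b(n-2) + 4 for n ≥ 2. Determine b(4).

b(2) = -3(-6) + 2(6) + 4 = 34
b(3) = -3(34) + 2(-6) + 4 = -110
b(4) = -3(-110) + 2(34) + 4 = 402

402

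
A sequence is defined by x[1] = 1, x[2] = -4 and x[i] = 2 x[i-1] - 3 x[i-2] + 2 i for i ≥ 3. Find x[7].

x[3] = 2·(-4) - 3·1 + 6 = -5
x[4] = 2·(-5) - 3·(-4) + 8 = 10
x[5] = 2·10 - 3·(-5) + 10 = 45
x[6] = 2·45 - 3·10 + 12 = 72
x[7] = 2·72 - 3·45 + 14 = 23

23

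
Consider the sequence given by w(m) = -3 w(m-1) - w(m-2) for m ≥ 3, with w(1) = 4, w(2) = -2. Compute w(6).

-26

w(3) = -3·(-2) - 4 = 2
w(4) = -3·2 - (-2) = -4
w(5) = -3·(-4) - 2 = 10
w(6) = -3·10 - (-4) = -26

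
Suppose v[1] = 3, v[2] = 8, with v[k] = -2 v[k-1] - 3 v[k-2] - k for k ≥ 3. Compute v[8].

8

v[3] = -2·8 - 3·3 - 3 = -28
v[4] = -2·(-28) - 3·8 - 4 = 28
v[5] = -2·28 - 3·(-28) - 5 = 23
v[6] = -2·23 - 3·28 - 6 = -136
v[7] = -2·(-136) - 3·23 - 7 = 196
v[8] = -2·196 - 3·(-136) - 8 = 8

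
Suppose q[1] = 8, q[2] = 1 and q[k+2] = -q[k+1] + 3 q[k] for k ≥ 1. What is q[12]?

-25133

q[3] = -1 + 3*8 = 23
q[4] = -23 + 3*1 = -20
q[5] = -(-20) + 3*23 = 89
q[6] = -89 + 3*(-20) = -149
q[7] = -(-149) + 3*89 = 416
q[8] = -416 + 3*(-149) = -863
q[9] = -(-863) + 3*416 = 2111
q[10] = -2111 + 3*(-863) = -4700
q[11] = -(-4700) + 3*2111 = 11033
q[12] = -11033 + 3*(-4700) = -25133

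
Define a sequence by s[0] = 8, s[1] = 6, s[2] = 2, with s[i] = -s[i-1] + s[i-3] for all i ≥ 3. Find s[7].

s[3] = -2 + 8 = 6
s[4] = -6 + 6 = 0
s[5] = -0 + 2 = 2
s[6] = -2 + 6 = 4
s[7] = -4 + 0 = -4

-4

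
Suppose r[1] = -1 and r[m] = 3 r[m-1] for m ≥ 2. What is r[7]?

r[2] = 3*(-1) = -3
r[3] = 3*(-3) = -9
r[4] = 3*(-9) = -27
r[5] = 3*(-27) = -81
r[6] = 3*(-81) = -243
r[7] = 3*(-243) = -729

-729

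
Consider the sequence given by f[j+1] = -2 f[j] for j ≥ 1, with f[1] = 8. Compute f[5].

128

f[2] = -2*8 = -16
f[3] = -2*(-16) = 32
f[4] = -2*32 = -64
f[5] = -2*(-64) = 128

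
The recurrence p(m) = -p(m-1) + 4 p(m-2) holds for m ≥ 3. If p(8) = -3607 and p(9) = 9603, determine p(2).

-7

Rearranging, p(m-2) = (p(m) + p(m-1)) / 4.
p(7) = (9603 + (-3607)) / 4 = 5996/4 = 1499
p(6) = (-3607 + 1499) / 4 = -2108/4 = -527
p(5) = (1499 + (-527)) / 4 = 972/4 = 243
p(4) = (-527 + 243) / 4 = -284/4 = -71
p(3) = (243 + (-71)) / 4 = 172/4 = 43
p(2) = (-71 + 43) / 4 = -28/4 = -7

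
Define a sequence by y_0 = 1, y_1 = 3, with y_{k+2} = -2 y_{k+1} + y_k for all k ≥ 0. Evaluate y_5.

y_2 = -2(3) + 1 = -5
y_3 = -2(-5) + 3 = 13
y_4 = -2(13) + (-5) = -31
y_5 = -2(-31) + 13 = 75

75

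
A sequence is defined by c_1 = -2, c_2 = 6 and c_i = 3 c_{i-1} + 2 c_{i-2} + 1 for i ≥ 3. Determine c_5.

c_3 = 3*6 + 2*(-2) + 1 = 15
c_4 = 3*15 + 2*6 + 1 = 58
c_5 = 3*58 + 2*15 + 1 = 205

205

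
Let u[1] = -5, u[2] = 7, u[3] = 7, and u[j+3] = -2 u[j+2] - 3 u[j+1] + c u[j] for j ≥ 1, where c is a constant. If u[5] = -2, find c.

u[4] = -35 - 5c
u[5] = 49 + 17c
So 49 + 17c = -2, giving c = -3.

-3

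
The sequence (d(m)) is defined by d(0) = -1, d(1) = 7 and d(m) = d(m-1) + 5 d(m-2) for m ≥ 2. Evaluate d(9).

d(2) = 7 + 5·(-1) = 2
d(3) = 2 + 5·7 = 37
d(4) = 37 + 5·2 = 47
d(5) = 47 + 5·37 = 232
d(6) = 232 + 5·47 = 467
d(7) = 467 + 5·232 = 1627
d(8) = 1627 + 5·467 = 3962
d(9) = 3962 + 5·1627 = 12097

12097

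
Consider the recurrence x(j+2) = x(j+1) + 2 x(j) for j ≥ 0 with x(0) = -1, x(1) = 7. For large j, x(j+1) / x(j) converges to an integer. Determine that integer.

The characteristic equation is r^2 - r - 2 = 0, which factors as (r - 2)(r + 1) = 0.
So the roots are 2 and -1. Since |2| > |-1| and the coefficient of 2^j is non-zero, the ratio tends to 2.

2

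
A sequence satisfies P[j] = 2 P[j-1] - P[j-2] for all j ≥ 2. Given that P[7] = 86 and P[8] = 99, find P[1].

8

Rearranging, P[j-2] = -(P[j] - 2 P[j-1]).
P[6] = -(99 - 2·86) = 73
P[5] = -(86 - 2·73) = 60
P[4] = -(73 - 2·60) = 47
P[3] = -(60 - 2·47) = 34
P[2] = -(47 - 2·34) = 21
P[1] = -(34 - 2·21) = 8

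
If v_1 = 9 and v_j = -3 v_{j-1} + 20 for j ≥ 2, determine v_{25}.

1129718145929

The fixed point is 20/(1 + 3) = 5, so v_j - 5 = -3(v_{j-1} - 5).
Hence v_j = 4·(-3)^{j-1} + 5.
v_{25} = 4·(-3)^{24} + 5 = 4·282429536481 + 5 = 1129718145929.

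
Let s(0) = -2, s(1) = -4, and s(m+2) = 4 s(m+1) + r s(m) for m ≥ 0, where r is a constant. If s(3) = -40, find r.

s(2) = -16 - 2r
s(3) = -64 - 12r
So -64 - 12r = -40, giving r = -2.

-2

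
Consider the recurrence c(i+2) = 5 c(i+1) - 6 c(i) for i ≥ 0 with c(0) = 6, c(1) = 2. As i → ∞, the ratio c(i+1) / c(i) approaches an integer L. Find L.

3

The characteristic equation is r^2 - 5r + 6 = 0, which factors as (r - 3)(r - 2) = 0.
So the roots are 3 and 2. Since |3| > |2| and the coefficient of 3^i is non-zero, the ratio tends to 3.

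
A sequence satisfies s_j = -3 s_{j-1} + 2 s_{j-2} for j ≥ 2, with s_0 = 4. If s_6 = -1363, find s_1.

5

Let s_1 = x.
s_2 = 8 - 3x
s_3 = -24 + 11x
s_4 = 88 - 39x
s_5 = -312 + 139x
s_6 = 1112 - 495x
So 1112 - 495x = -1363, giving x = 5.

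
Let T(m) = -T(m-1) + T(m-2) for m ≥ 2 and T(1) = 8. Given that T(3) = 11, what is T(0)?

5

Let T(0) = z.
T(2) = -8 + z
T(3) = 16 - z
So 16 - z = 11, giving z = 5.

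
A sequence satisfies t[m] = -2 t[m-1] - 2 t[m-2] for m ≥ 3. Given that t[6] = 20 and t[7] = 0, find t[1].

5

Rearranging, t[m-2] = (t[m] + 2 t[m-1]) / -2.
t[5] = (0 + 2·20) / -2 = 40/-2 = -20
t[4] = (20 + 2·(-20)) / -2 = -20/-2 = 10
t[3] = (-20 + 2·10) / -2 = 0/-2 = 0
t[2] = (10 + 2·0) / -2 = 10/-2 = -5
t[1] = (0 + 2·(-5)) / -2 = -10/-2 = 5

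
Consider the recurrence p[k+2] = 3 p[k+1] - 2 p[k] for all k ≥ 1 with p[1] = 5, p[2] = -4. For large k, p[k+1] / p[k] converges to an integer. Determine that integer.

The characteristic equation is r^2 - 3r + 2 = 0, which factors as (r - 2)(r - 1) = 0.
So the roots are 2 and 1. Since |2| > |1| and the coefficient of 2^k is non-zero, the ratio tends to 2.

2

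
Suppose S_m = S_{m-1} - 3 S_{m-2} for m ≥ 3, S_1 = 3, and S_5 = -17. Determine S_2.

7

Let S_2 = w.
S_3 = -9 + w
S_4 = -9 - 2w
S_5 = 18 - 5w
So 18 - 5w = -17, giving w = 7.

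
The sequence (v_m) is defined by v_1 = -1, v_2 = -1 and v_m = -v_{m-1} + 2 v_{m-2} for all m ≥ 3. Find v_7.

v_3 = -(-1) + 2(-1) = -1
v_4 = -(-1) + 2(-1) = -1
v_5 = -(-1) + 2(-1) = -1
v_6 = -(-1) + 2(-1) = -1
v_7 = -(-1) + 2(-1) = -1

-1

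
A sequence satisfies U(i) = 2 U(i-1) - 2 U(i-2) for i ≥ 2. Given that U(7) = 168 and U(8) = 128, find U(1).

Rearranging, U(i-2) = (U(i) - 2 U(i-1)) / -2.
U(6) = (128 - 2·168) / -2 = -208/-2 = 104
U(5) = (168 - 2·104) / -2 = -40/-2 = 20
U(4) = (104 - 2·20) / -2 = 64/-2 = -32
U(3) = (20 - 2·(-32)) / -2 = 84/-2 = -42
U(2) = (-32 - 2·(-42)) / -2 = 52/-2 = -26
U(1) = (-42 - 2·(-26)) / -2 = 10/-2 = -5

-5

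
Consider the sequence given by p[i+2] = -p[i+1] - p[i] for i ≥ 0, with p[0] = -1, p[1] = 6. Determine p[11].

-5

p[2] = -6 - (-1) = -5
p[3] = -(-5) - 6 = -1
p[4] = -(-1) - (-5) = 6
p[5] = -6 - (-1) = -5
p[6] = -(-5) - 6 = -1
p[7] = -(-1) - (-5) = 6
p[8] = -6 - (-1) = -5
p[9] = -(-5) - 6 = -1
p[10] = -(-1) - (-5) = 6
p[11] = -6 - (-1) = -5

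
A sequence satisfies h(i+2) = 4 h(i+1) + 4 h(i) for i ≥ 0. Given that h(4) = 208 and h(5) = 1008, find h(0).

-1

Rearranging, h(i-2) = (h(i) - 4 h(i-1)) / 4.
h(3) = (1008 - 4(208)) / 4 = 176/4 = 44
h(2) = (208 - 4(44)) / 4 = 32/4 = 8
h(1) = (44 - 4(8)) / 4 = 12/4 = 3
h(0) = (8 - 4(3)) / 4 = -4/4 = -1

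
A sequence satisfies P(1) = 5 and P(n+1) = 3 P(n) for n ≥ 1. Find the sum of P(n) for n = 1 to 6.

1820

P(2) = 3·5 = 15
P(3) = 3·15 = 45
P(4) = 3·45 = 135
P(5) = 3·135 = 405
P(6) = 3·405 = 1215
Sum = 5 + 15 + 45 + 135 + 405 + 1215 = 1820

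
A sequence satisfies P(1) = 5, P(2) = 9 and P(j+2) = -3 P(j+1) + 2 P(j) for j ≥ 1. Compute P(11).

P(3) = -3*9 + 2*5 = -17
P(4) = -3*(-17) + 2*9 = 69
P(5) = -3*69 + 2*(-17) = -241
P(6) = -3*(-241) + 2*69 = 861
P(7) = -3*861 + 2*(-241) = -3065
P(8) = -3*(-3065) + 2*861 = 10917
P(9) = -3*10917 + 2*(-3065) = -38881
P(10) = -3*(-38881) + 2*10917 = 138477
P(11) = -3*138477 + 2*(-38881) = -493193

-493193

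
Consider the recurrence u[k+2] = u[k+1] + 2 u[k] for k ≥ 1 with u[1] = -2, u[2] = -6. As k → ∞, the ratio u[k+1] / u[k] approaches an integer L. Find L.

The characteristic equation is r^2 - r - 2 = 0, which factors as (r - 2)(r + 1) = 0.
So the roots are 2 and -1. Since |2| > |-1| and the coefficient of 2^k is non-zero, the ratio tends to 2.

2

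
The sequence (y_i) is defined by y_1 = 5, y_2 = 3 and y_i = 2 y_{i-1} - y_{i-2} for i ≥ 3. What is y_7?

y_3 = 2·3 - 5 = 1
y_4 = 2·1 - 3 = -1
y_5 = 2·(-1) - 1 = -3
y_6 = 2·(-3) - (-1) = -5
y_7 = 2·(-5) - (-3) = -7

-7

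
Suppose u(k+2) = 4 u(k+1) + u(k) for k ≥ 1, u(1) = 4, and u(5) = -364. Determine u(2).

-6

Let u(2) = v.
u(3) = 4 + 4v
u(4) = 16 + 17v
u(5) = 68 + 72v
So 68 + 72v = -364, giving v = -6.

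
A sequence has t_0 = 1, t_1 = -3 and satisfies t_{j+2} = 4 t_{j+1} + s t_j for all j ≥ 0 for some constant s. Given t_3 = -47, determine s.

1

t_2 = -12 + s
t_3 = -48 + s
So -48 + s = -47, giving s = 1.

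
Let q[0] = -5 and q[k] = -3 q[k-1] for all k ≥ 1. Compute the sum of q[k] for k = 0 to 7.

q[1] = -3*(-5) = 15
q[2] = -3*15 = -45
q[3] = -3*(-45) = 135
q[4] = -3*135 = -405
q[5] = -3*(-405) = 1215
q[6] = -3*1215 = -3645
q[7] = -3*(-3645) = 10935
Sum = (-5) + 15 + (-45) + 135 + (-405) + 1215 + (-3645) + 10935 = 8200

8200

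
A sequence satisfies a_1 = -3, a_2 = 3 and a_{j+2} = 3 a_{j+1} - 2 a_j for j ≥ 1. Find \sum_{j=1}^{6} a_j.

a_3 = 3(3) - 2(-3) = 15
a_4 = 3(15) - 2(3) = 39
a_5 = 3(39) - 2(15) = 87
a_6 = 3(87) - 2(39) = 183
Sum = (-3) + 3 + 15 + 39 + 87 + 183 = 324

324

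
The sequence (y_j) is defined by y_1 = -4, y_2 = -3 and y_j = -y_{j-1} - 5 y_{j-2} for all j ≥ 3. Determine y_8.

y_3 = -(-3) - 5(-4) = 23
y_4 = -23 - 5(-3) = -8
y_5 = -(-8) - 5(23) = -107
y_6 = -(-107) - 5(-8) = 147
y_7 = -147 - 5(-107) = 388
y_8 = -388 - 5(147) = -1123

-1123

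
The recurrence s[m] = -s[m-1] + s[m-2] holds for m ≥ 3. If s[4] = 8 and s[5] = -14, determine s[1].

Rearranging, s[m-2] = s[m] + s[m-1].
s[3] = -14 + 8 = -6
s[2] = 8 + (-6) = 2
s[1] = -6 + 2 = -4

-4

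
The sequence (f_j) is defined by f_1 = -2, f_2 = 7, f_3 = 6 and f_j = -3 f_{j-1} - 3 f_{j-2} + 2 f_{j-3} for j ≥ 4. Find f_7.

241

f_4 = -3*6 - 3*7 + 2*(-2) = -43
f_5 = -3*(-43) - 3*6 + 2*7 = 125
f_6 = -3*125 - 3*(-43) + 2*6 = -234
f_7 = -3*(-234) - 3*125 + 2*(-43) = 241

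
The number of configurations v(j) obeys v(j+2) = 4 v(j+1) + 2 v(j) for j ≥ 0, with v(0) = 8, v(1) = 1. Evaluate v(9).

641296

v(2) = 4·1 + 2·8 = 20
v(3) = 4·20 + 2·1 = 82
v(4) = 4·82 + 2·20 = 368
v(5) = 4·368 + 2·82 = 1636
v(6) = 4·1636 + 2·368 = 7280
v(7) = 4·7280 + 2·1636 = 32392
v(8) = 4·32392 + 2·7280 = 144128
v(9) = 4·144128 + 2·32392 = 641296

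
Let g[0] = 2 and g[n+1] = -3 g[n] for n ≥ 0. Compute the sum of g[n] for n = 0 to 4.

122

g[1] = -3(2) = -6
g[2] = -3(-6) = 18
g[3] = -3(18) = -54
g[4] = -3(-54) = 162
Sum = 2 + (-6) + 18 + (-54) + 162 = 122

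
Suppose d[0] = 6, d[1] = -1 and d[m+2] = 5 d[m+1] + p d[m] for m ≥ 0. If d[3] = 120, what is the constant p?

5

d[2] = -5 + 6p
d[3] = -25 + 29p
So -25 + 29p = 120, giving p = 5.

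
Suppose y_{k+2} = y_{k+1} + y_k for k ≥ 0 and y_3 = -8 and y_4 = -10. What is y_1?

-6

Rearranging, y_{k-2} = y_k - y_{k-1}.
y_2 = -10 - (-8) = -2
y_1 = -8 - (-2) = -6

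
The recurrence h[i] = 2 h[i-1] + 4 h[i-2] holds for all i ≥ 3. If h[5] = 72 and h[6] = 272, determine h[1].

-3

Rearranging, h[i-2] = (h[i] - 2 h[i-1]) / 4.
h[4] = (272 - 2*72) / 4 = 128/4 = 32
h[3] = (72 - 2*32) / 4 = 8/4 = 2
h[2] = (32 - 2*2) / 4 = 28/4 = 7
h[1] = (2 - 2*7) / 4 = -12/4 = -3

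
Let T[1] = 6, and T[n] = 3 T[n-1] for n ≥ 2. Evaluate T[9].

39366

T[2] = 3(6) = 18
T[3] = 3(18) = 54
T[4] = 3(54) = 162
T[5] = 3(162) = 486
T[6] = 3(486) = 1458
T[7] = 3(1458) = 4374
T[8] = 3(4374) = 13122
T[9] = 3(13122) = 39366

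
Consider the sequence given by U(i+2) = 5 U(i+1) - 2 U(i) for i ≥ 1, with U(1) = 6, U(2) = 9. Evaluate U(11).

U(3) = 5(9) - 2(6) = 33
U(4) = 5(33) - 2(9) = 147
U(5) = 5(147) - 2(33) = 669
U(6) = 5(669) - 2(147) = 3051
U(7) = 5(3051) - 2(669) = 13917
U(8) = 5(13917) - 2(3051) = 63483
U(9) = 5(63483) - 2(13917) = 289581
U(10) = 5(289581) - 2(63483) = 1320939
U(11) = 5(1320939) - 2(289581) = 6025533

6025533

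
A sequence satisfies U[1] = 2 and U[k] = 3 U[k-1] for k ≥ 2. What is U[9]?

U[2] = 3(2) = 6
U[3] = 3(6) = 18
U[4] = 3(18) = 54
U[5] = 3(54) = 162
U[6] = 3(162) = 486
U[7] = 3(486) = 1458
U[8] = 3(1458) = 4374
U[9] = 3(4374) = 13122

13122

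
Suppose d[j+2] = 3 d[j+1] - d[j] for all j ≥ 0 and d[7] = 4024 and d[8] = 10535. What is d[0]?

-7

Rearranging, d[j-2] = -(d[j] - 3 d[j-1]).
d[6] = -(10535 - 3·4024) = 1537
d[5] = -(4024 - 3·1537) = 587
d[4] = -(1537 - 3·587) = 224
d[3] = -(587 - 3·224) = 85
d[2] = -(224 - 3·85) = 31
d[1] = -(85 - 3·31) = 8
d[0] = -(31 - 3·8) = -7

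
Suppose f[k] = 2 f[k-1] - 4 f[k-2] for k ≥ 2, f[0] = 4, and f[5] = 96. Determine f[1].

Let f[1] = y.
f[2] = -16 + 2y
f[3] = -32
f[4] = -8y
f[5] = 128 - 16y
So 128 - 16y = 96, giving y = 2.

2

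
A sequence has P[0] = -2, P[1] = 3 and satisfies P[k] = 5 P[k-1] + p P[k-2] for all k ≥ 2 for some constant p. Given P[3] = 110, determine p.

-5

P[2] = 15 - 2p
P[3] = 75 - 7p
So 75 - 7p = 110, giving p = -5.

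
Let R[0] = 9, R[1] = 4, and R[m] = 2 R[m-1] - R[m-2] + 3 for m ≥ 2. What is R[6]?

R[2] = 2*4 - 9 + 3 = 2
R[3] = 2*2 - 4 + 3 = 3
R[4] = 2*3 - 2 + 3 = 7
R[5] = 2*7 - 3 + 3 = 14
R[6] = 2*14 - 7 + 3 = 24

24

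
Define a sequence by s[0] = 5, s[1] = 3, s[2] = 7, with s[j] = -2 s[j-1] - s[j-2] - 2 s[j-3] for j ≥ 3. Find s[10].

s[3] = -2*7 - 3 - 2*5 = -27
s[4] = -2*(-27) - 7 - 2*3 = 41
s[5] = -2*41 - (-27) - 2*7 = -69
s[6] = -2*(-69) - 41 - 2*(-27) = 151
s[7] = -2*151 - (-69) - 2*41 = -315
s[8] = -2*(-315) - 151 - 2*(-69) = 617
s[9] = -2*617 - (-315) - 2*151 = -1221
s[10] = -2*(-1221) - 617 - 2*(-315) = 2455

2455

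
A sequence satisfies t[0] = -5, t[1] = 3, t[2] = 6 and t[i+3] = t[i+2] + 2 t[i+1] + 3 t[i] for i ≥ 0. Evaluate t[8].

375

t[3] = 6 + 2·3 + 3·(-5) = -3
t[4] = (-3) + 2·6 + 3·3 = 18
t[5] = 18 + 2·(-3) + 3·6 = 30
t[6] = 30 + 2·18 + 3·(-3) = 57
t[7] = 57 + 2·30 + 3·18 = 171
t[8] = 171 + 2·57 + 3·30 = 375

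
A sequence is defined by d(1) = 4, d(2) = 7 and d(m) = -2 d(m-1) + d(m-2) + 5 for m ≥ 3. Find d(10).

d(3) = -2(7) + 4 + 5 = -5
d(4) = -2(-5) + 7 + 5 = 22
d(5) = -2(22) + (-5) + 5 = -44
d(6) = -2(-44) + 22 + 5 = 115
d(7) = -2(115) + (-44) + 5 = -269
d(8) = -2(-269) + 115 + 5 = 658
d(9) = -2(658) + (-269) + 5 = -1580
d(10) = -2(-1580) + 658 + 5 = 3823

3823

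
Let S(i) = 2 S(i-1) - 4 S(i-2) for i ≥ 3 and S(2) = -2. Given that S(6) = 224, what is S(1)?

6

Let S(1) = w.
S(3) = -4 - 4w
S(4) = -8w
S(5) = 16
S(6) = 32 + 32w
So 32 + 32w = 224, giving w = 6.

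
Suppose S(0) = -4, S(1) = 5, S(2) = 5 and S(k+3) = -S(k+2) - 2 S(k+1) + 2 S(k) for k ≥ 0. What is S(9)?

S(3) = -5 - 2·5 + 2·(-4) = -23
S(4) = -(-23) - 2·5 + 2·5 = 23
S(5) = -23 - 2·(-23) + 2·5 = 33
S(6) = -33 - 2·23 + 2·(-23) = -125
S(7) = -(-125) - 2·33 + 2·23 = 105
S(8) = -105 - 2·(-125) + 2·33 = 211
S(9) = -211 - 2·105 + 2·(-125) = -671

-671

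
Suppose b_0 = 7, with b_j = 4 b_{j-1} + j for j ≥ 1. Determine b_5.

7621

b_1 = 4(7) + 1 = 29
b_2 = 4(29) + 2 = 118
b_3 = 4(118) + 3 = 475
b_4 = 4(475) + 4 = 1904
b_5 = 4(1904) + 5 = 7621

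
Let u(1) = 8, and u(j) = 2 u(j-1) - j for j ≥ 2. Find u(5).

u(2) = 2*8 - 2 = 14
u(3) = 2*14 - 3 = 25
u(4) = 2*25 - 4 = 46
u(5) = 2*46 - 5 = 87

87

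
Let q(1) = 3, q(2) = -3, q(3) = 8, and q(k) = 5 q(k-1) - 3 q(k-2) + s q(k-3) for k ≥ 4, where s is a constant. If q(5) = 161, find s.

q(4) = 49 + 3s
q(5) = 221 + 12s
So 221 + 12s = 161, giving s = -5.

-5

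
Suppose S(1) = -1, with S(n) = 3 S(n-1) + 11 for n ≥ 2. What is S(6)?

S(2) = 3*(-1) + 11 = 8
S(3) = 3*8 + 11 = 35
S(4) = 3*35 + 11 = 116
S(5) = 3*116 + 11 = 359
S(6) = 3*359 + 11 = 1088

1088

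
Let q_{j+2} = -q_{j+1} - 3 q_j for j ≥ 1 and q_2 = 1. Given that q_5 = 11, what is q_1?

1

Let q_1 = z.
q_3 = -1 - 3z
q_4 = -2 + 3z
q_5 = 5 + 6z
So 5 + 6z = 11, giving z = 1.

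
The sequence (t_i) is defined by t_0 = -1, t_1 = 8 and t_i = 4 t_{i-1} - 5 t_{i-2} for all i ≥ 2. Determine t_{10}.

-30923

t_2 = 4·8 - 5·(-1) = 37
t_3 = 4·37 - 5·8 = 108
t_4 = 4·108 - 5·37 = 247
t_5 = 4·247 - 5·108 = 448
t_6 = 4·448 - 5·247 = 557
t_7 = 4·557 - 5·448 = -12
t_8 = 4·(-12) - 5·557 = -2833
t_9 = 4·(-2833) - 5·(-12) = -11272
t_{10} = 4·(-11272) - 5·(-2833) = -30923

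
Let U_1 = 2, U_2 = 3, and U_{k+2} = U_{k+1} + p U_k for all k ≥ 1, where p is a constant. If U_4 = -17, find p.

-4

U_3 = 3 + 2p
U_4 = 3 + 5p
So 3 + 5p = -17, giving p = -4.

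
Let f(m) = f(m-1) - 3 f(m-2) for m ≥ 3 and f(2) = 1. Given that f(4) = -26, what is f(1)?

8

Let f(1) = y.
f(3) = 1 - 3y
f(4) = -2 - 3y
So -2 - 3y = -26, giving y = 8.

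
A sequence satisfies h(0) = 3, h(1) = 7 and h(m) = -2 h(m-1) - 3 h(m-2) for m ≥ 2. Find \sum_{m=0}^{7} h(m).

88

h(2) = -2*7 - 3*3 = -23
h(3) = -2*(-23) - 3*7 = 25
h(4) = -2*25 - 3*(-23) = 19
h(5) = -2*19 - 3*25 = -113
h(6) = -2*(-113) - 3*19 = 169
h(7) = -2*169 - 3*(-113) = 1
Sum = 3 + 7 + (-23) + 25 + 19 + (-113) + 169 + 1 = 88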